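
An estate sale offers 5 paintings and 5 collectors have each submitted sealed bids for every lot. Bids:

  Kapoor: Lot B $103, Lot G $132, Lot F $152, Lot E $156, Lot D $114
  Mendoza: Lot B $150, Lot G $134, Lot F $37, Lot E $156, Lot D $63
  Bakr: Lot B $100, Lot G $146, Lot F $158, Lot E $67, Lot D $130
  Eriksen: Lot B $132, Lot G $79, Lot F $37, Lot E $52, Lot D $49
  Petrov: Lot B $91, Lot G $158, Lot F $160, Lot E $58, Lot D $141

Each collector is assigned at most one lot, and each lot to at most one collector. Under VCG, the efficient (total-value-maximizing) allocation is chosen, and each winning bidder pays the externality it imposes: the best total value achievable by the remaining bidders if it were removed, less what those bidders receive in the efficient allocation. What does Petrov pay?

Petrov pays $16.

Efficient allocation: Kapoor→Lot F ($152), Mendoza→Lot E ($156), Bakr→Lot D ($130), Eriksen→Lot B ($132), Petrov→Lot G ($158); total welfare W = $728.
Petrov receives Lot G at value $158, so the others get W − 158 = $570.
Without Petrov: best allocation of the remaining 4 bidders over all 5 lots is Kapoor→Lot F ($152), Mendoza→Lot E ($156), Bakr→Lot G ($146), Eriksen→Lot B ($132), total $586.
VCG payment = (others' best without Petrov) − (others' welfare with Petrov) = 586 − 570 = $16.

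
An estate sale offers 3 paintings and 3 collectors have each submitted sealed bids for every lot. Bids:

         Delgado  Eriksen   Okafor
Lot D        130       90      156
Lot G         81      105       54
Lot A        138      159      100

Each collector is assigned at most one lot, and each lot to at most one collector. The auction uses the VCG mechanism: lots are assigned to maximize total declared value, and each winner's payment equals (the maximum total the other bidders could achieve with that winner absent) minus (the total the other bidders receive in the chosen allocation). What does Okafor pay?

Efficient allocation: Delgado→Lot A ($138), Eriksen→Lot G ($105), Okafor→Lot D ($156); total welfare W = $399.
Okafor receives Lot D at value $156, so the others get W − 156 = $243.
Without Okafor: best allocation of the remaining 2 bidders over all 3 lots is Delgado→Lot D ($130), Eriksen→Lot A ($159), total $289.
VCG payment = (others' best without Okafor) − (others' welfare with Okafor) = 289 − 243 = $46.

Okafor pays $46.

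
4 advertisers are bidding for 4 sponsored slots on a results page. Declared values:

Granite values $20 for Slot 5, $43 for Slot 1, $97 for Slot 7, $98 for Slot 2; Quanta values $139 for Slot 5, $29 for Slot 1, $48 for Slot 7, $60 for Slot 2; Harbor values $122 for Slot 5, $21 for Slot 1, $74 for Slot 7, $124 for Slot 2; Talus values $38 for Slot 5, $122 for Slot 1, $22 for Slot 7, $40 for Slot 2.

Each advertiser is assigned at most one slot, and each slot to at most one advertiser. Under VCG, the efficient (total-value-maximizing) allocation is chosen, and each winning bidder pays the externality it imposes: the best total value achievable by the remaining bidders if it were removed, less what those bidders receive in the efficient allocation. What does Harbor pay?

Harbor pays $1.

Efficient allocation: Granite→Slot 7 ($97), Quanta→Slot 5 ($139), Harbor→Slot 2 ($124), Talus→Slot 1 ($122); total welfare W = $482.
Harbor receives Slot 2 at value $124, so the others get W − 124 = $358.
Without Harbor: best allocation of the remaining 3 bidders over all 4 slots is Granite→Slot 2 ($98), Quanta→Slot 5 ($139), Talus→Slot 1 ($122), total $359.
VCG payment = (others' best without Harbor) − (others' welfare with Harbor) = 359 − 358 = $1.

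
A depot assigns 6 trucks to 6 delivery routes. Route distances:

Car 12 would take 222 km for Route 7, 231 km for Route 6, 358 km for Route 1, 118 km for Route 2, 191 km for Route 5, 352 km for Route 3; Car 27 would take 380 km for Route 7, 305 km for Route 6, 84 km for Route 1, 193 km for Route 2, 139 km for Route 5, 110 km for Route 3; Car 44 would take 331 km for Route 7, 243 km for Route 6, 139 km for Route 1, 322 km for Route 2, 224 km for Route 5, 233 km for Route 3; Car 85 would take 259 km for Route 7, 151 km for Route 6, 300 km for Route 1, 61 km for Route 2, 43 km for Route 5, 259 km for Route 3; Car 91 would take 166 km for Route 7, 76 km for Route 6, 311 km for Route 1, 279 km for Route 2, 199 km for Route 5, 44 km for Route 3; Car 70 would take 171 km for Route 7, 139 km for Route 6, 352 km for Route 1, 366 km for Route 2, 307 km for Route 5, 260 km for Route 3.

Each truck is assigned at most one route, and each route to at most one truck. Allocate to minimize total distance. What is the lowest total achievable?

Minimum total: 657 km

Optimal: Car 12→Route 2 (118 km), Car 27→Route 3 (110 km), Car 44→Route 1 (139 km), Car 85→Route 5 (43 km), Car 91→Route 6 (76 km), Car 70→Route 7 (171 km) — total 118+110+139+43+76+171 = 657 km.
Min-entry greedy (repeatedly take the single cheapest remaining cell) gives 759 km, worse by 102.
Every other assignment is strictly worse.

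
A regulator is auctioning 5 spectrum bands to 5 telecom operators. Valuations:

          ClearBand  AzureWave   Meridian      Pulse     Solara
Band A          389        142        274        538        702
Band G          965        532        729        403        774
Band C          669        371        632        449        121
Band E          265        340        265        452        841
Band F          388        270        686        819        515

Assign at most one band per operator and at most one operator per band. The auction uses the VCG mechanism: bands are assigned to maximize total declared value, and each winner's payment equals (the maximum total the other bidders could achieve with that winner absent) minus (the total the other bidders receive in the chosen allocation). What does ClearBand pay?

ClearBand pays $331M.

Efficient allocation: ClearBand→Band G ($965M), AzureWave→Band E ($340M), Meridian→Band C ($632M), Pulse→Band F ($819M), Solara→Band A ($702M); total welfare W = $3458M.
ClearBand receives Band G at value $965M, so the others get W − 965 = $2493M.
Without ClearBand: best allocation of the remaining 4 bidders over all 5 bands is AzureWave→Band G ($532M), Meridian→Band C ($632M), Pulse→Band F ($819M), Solara→Band E ($841M), total $2824M.
VCG payment = (others' best without ClearBand) − (others' welfare with ClearBand) = 2824 − 2493 = $331M.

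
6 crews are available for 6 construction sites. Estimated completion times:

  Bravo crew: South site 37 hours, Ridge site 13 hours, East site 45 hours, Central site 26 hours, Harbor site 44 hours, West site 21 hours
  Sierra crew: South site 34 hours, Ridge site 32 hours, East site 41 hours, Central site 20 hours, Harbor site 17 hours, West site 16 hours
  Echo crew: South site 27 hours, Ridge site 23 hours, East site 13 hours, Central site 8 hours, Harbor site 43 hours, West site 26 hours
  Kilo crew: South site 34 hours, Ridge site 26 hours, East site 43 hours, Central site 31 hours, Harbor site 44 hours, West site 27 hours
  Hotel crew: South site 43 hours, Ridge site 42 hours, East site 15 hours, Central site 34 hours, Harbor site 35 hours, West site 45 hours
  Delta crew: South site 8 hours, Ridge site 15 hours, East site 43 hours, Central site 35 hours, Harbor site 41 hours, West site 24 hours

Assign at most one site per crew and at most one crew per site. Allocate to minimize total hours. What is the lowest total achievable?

Optimal: Bravo crew→Ridge site (13 hours), Sierra crew→Harbor site (17 hours), Echo crew→Central site (8 hours), Kilo crew→West site (27 hours), Hotel crew→East site (15 hours), Delta crew→South site (8 hours) — total 13+17+8+27+15+8 = 88 hours.
Row-greedy (each crew in turn takes its cheapest remaining site) gives 127 hours, worse by 39.
Next-best assignment: Bravo crew→West site, Sierra crew→Harbor site, Echo crew→Central site, Kilo crew→Ridge site, Hotel crew→East site, Delta crew→South site = 95 hours.
Swapping Sierra crew↔Hotel crew (Sierra crew→East site 41 hours, Hotel crew→Harbor site 35 hours) adds 44.
No other one-to-one assignment undercuts 88 hours.

Minimum total: 88 hours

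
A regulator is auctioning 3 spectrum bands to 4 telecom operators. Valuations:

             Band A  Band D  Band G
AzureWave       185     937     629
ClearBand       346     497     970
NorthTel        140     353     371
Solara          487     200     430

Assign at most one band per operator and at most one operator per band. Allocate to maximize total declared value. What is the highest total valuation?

Optimal: Solara→Band A ($487M), AzureWave→Band D ($937M), ClearBand→Band G ($970M) — total 487+937+970 = $2394M.
Next-best assignment: NorthTel→Band A, AzureWave→Band D, ClearBand→Band G = $2047M.
Swapping ClearBand↔Solara (ClearBand→Band A $346M, Solara→Band G $430M) loses 681.

Maximum total: $2394M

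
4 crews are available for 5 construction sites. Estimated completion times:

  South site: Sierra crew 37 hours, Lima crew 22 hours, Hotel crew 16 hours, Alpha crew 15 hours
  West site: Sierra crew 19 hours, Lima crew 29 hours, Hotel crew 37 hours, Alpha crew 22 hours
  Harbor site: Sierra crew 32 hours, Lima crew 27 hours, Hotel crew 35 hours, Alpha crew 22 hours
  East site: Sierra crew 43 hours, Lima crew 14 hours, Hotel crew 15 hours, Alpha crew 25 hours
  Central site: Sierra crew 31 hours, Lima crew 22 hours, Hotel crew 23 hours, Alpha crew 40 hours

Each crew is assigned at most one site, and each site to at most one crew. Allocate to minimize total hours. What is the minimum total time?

Optimal: Sierra crew→West site (19 hours), Lima crew→East site (14 hours), Hotel crew→South site (16 hours), Alpha crew→Harbor site (22 hours) — total 19+14+16+22 = 71 hours.
Column-greedy (each site in turn goes to its cheapest remaining crew) gives 76 hours, worse by 5.
Checked against all permutations: 71 hours is optimal.

Min total: 71 hours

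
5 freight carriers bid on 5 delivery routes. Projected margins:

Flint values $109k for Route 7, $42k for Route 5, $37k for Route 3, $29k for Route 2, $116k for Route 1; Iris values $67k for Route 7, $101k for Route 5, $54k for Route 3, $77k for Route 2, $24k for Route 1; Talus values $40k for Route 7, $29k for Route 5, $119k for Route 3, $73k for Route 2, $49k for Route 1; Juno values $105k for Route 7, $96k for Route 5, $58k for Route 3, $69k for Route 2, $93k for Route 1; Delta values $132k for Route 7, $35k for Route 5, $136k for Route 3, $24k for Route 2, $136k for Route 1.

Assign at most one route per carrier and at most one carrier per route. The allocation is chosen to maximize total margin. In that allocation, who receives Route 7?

This is a one-to-one assignment (maximum-weight bipartite matching).
Optimal: Flint→Route 1 ($116k), Iris→Route 2 ($77k), Talus→Route 3 ($119k), Juno→Route 5 ($96k), Delta→Route 7 ($132k) — total 116+77+119+96+132 = $540k.
Next-best assignment: Flint→Route 7, Iris→Route 2, Talus→Route 3, Juno→Route 5, Delta→Route 1 = $537k.
Checked against all permutations: $540k is optimal.
Delta's own top route is Route 3 ($136k), but forcing Delta→Route 3 and reassigning the rest optimally gives only $531k — worse by 9.

Delta receives Route 7.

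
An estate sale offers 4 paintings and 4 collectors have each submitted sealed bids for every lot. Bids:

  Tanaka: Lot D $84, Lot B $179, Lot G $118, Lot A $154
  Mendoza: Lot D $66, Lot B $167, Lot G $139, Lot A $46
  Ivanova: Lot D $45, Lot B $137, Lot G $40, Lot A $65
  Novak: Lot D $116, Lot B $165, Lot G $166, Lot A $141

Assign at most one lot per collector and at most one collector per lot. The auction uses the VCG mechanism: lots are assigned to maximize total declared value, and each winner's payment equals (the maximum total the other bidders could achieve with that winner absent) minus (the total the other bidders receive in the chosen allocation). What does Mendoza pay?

Efficient allocation: Tanaka→Lot A ($154), Mendoza→Lot G ($139), Ivanova→Lot B ($137), Novak→Lot D ($116); total welfare W = $546.
Mendoza receives Lot G at value $139, so the others get W − 139 = $407.
Without Mendoza: best allocation of the remaining 3 bidders over all 4 lots is Tanaka→Lot A ($154), Ivanova→Lot B ($137), Novak→Lot G ($166), total $457.
VCG payment = (others' best without Mendoza) − (others' welfare with Mendoza) = 457 − 407 = $50.

Mendoza pays $50.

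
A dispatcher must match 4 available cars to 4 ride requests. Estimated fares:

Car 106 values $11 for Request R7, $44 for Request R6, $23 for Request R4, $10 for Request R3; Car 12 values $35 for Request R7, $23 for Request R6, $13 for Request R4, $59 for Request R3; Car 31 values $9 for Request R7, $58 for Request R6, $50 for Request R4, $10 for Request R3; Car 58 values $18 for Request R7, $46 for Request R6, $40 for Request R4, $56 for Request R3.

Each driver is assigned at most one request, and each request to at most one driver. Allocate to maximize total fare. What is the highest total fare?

Maximum total: $185

This is the linear assignment problem.
Optimal: Car 106→Request R6 ($44), Car 12→Request R7 ($35), Car 31→Request R4 ($50), Car 58→Request R3 ($56) — total 44+35+50+56 = $185.
Row-greedy (each driver in turn takes its best remaining request) gives $171, worse by 14.
Swapping Car 58↔Car 31 (Car 58→Request R4 $40, Car 31→Request R3 $10) loses 56.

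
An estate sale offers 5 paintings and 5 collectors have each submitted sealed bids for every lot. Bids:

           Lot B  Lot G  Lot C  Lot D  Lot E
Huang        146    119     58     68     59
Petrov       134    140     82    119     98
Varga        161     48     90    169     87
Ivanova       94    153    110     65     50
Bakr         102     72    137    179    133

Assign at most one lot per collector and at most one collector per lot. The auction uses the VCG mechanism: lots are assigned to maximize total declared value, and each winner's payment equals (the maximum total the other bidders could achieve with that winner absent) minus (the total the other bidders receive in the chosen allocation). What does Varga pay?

Varga pays $42.

Efficient allocation: Huang→Lot B ($146), Petrov→Lot E ($98), Varga→Lot D ($169), Ivanova→Lot G ($153), Bakr→Lot C ($137); total welfare W = $703.
Varga receives Lot D at value $169, so the others get W − 169 = $534.
Without Varga: best allocation of the remaining 4 bidders over all 5 lots is Huang→Lot B ($146), Petrov→Lot E ($98), Ivanova→Lot G ($153), Bakr→Lot D ($179), total $576.
VCG payment = (others' best without Varga) − (others' welfare with Varga) = 576 − 534 = $42.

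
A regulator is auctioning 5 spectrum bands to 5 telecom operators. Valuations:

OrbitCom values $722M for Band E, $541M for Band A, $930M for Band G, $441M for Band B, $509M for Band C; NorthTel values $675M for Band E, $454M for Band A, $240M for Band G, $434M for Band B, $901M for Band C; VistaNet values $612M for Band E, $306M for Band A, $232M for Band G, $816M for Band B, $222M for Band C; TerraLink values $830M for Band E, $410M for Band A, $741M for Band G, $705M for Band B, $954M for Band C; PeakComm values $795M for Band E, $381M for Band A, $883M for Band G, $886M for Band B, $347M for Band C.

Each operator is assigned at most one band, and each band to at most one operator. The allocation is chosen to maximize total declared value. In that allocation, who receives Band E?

TerraLink receives Band E.

Treat this as an assignment problem: match each operator to one band.
Optimal: OrbitCom→Band A ($541M), NorthTel→Band C ($901M), VistaNet→Band B ($816M), TerraLink→Band E ($830M), PeakComm→Band G ($883M) — total 541+901+816+830+883 = $3971M.
Max-entry greedy (repeatedly take the single best remaining cell) gives $3751M, worse by 220.
TerraLink's own top band is Band C ($954M), but forcing TerraLink→Band C and reassigning the rest optimally gives only $3949M — worse by 22.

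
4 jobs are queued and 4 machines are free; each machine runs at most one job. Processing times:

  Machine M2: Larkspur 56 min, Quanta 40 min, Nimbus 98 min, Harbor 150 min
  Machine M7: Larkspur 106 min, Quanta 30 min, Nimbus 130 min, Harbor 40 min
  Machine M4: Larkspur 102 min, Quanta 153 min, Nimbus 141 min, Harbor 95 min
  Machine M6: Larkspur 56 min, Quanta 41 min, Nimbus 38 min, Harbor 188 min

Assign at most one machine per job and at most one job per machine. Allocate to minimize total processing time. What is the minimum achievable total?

Minimum total: 219 min

Optimal: Larkspur→Machine M2 (56 min), Quanta→Machine M7 (30 min), Nimbus→Machine M6 (38 min), Harbor→Machine M4 (95 min) — total 56+30+38+95 = 219 min.
Column-greedy (each machine in turn goes to its cheapest remaining job) gives 220 min, worse by 1.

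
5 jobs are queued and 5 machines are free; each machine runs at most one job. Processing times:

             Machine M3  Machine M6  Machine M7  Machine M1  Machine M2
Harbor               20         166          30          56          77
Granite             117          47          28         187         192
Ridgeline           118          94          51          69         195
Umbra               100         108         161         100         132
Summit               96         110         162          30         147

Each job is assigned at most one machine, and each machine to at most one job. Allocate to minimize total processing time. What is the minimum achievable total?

Min total: 280 min

Optimal: Harbor→Machine M3 (20 min), Granite→Machine M6 (47 min), Ridgeline→Machine M7 (51 min), Umbra→Machine M2 (132 min), Summit→Machine M1 (30 min) — total 20+47+51+132+30 = 280 min.
Row-greedy (each job in turn takes its cheapest remaining machine) gives 372 min, worse by 92.
Next-best assignment: Harbor→Machine M3, Granite→Machine M7, Ridgeline→Machine M6, Umbra→Machine M2, Summit→Machine M1 = 304 min.
Swapping Summit↔Ridgeline (Summit→Machine M7 162 min, Ridgeline→Machine M1 69 min) adds 150.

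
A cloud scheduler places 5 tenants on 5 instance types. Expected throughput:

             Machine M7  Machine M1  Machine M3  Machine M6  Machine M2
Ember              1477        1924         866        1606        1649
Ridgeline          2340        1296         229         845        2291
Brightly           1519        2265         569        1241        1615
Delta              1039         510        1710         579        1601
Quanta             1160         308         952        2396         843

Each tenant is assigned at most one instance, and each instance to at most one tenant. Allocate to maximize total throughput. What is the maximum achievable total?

Optimal: Ember→Machine M2 (1649 ops/s), Ridgeline→Machine M7 (2340 ops/s), Brightly→Machine M1 (2265 ops/s), Delta→Machine M3 (1710 ops/s), Quanta→Machine M6 (2396 ops/s) — total 1649+2340+2265+1710+2396 = 10360 ops/s.
Next-best assignment: Ember→Machine M7, Ridgeline→Machine M2, Brightly→Machine M1, Delta→Machine M3, Quanta→Machine M6 = 10139 ops/s.

Max total: 10360 ops/s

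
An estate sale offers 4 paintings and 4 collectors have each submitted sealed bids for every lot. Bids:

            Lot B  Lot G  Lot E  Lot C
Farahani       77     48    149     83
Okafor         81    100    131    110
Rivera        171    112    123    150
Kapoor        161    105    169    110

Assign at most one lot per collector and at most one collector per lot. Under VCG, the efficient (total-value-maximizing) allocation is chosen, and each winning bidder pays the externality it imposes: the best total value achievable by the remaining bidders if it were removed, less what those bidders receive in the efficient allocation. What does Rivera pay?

Efficient allocation: Farahani→Lot E ($149), Okafor→Lot G ($100), Rivera→Lot C ($150), Kapoor→Lot B ($161); total welfare W = $560.
Rivera receives Lot C at value $150, so the others get W − 150 = $410.
Without Rivera: best allocation of the remaining 3 bidders over all 4 lots is Farahani→Lot E ($149), Okafor→Lot C ($110), Kapoor→Lot B ($161), total $420.
VCG payment = (others' best without Rivera) − (others' welfare with Rivera) = 420 − 410 = $10.

Rivera pays $10.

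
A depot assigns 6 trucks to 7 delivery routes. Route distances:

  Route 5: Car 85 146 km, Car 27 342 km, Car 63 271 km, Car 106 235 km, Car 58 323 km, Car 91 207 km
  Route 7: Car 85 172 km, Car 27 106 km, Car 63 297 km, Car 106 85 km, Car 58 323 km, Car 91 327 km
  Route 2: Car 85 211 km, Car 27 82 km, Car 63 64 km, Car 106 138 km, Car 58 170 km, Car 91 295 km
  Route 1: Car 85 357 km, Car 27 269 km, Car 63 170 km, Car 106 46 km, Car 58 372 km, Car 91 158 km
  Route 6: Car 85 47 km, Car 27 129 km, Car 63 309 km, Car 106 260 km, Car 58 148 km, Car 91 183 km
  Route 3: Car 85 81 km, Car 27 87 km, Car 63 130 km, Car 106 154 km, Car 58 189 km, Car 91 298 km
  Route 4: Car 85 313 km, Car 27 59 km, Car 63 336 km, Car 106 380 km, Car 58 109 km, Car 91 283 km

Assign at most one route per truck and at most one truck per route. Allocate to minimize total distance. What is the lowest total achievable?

Min total: 550 km

Optimal: Car 85→Route 6 (47 km), Car 27→Route 3 (87 km), Car 63→Route 2 (64 km), Car 106→Route 7 (85 km), Car 58→Route 4 (109 km), Car 91→Route 1 (158 km) — total 47+87+64+85+109+158 = 550 km.
Next-best assignment: Car 85→Route 6, Car 27→Route 3, Car 63→Route 2, Car 106→Route 1, Car 58→Route 4, Car 91→Route 5 = 560 km.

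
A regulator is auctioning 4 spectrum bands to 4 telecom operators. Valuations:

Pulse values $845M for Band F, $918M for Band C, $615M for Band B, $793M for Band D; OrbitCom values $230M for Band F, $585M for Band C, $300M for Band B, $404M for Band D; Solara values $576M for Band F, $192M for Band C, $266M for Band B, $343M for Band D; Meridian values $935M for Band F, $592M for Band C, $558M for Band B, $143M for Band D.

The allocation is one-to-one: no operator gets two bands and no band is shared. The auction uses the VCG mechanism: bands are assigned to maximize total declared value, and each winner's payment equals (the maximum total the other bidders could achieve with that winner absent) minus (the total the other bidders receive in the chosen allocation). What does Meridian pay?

Meridian pays $310M.

Efficient allocation: Pulse→Band D ($793M), OrbitCom→Band C ($585M), Solara→Band B ($266M), Meridian→Band F ($935M); total welfare W = $2579M.
Meridian receives Band F at value $935M, so the others get W − 935 = $1644M.
Without Meridian: best allocation of the remaining 3 bidders over all 4 bands is Pulse→Band D ($793M), OrbitCom→Band C ($585M), Solara→Band F ($576M), total $1954M.
VCG payment = (others' best without Meridian) − (others' welfare with Meridian) = 1954 − 1644 = $310M.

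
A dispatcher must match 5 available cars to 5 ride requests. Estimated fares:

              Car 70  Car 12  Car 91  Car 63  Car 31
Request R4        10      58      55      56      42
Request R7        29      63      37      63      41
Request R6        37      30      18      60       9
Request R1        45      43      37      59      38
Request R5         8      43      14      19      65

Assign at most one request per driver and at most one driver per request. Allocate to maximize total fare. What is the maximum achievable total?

This is the linear assignment problem.
Optimal: Car 70→Request R1 ($45), Car 12→Request R7 ($63), Car 91→Request R4 ($55), Car 63→Request R6 ($60), Car 31→Request R5 ($65) — total 45+63+55+60+65 = $288.
Column-greedy (each request in turn goes to its best remaining driver) gives $210, worse by 78.
Next-best assignment: Car 70→Request R6, Car 12→Request R7, Car 91→Request R4, Car 63→Request R1, Car 31→Request R5 = $279.

Maximum total: $288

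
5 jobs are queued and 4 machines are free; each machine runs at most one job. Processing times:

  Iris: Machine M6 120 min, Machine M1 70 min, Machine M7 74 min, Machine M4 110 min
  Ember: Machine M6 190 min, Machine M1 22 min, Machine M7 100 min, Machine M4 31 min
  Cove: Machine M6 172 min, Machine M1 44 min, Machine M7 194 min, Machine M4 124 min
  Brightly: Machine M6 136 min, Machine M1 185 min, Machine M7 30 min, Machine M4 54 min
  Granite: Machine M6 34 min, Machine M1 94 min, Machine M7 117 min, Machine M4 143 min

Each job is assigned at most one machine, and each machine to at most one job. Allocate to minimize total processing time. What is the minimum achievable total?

This is the linear assignment problem.
Optimal: Granite→Machine M6 (34 min), Cove→Machine M1 (44 min), Brightly→Machine M7 (30 min), Ember→Machine M4 (31 min) — total 34+44+30+31 = 139 min.
Row-greedy (each job in turn takes its cheapest remaining machine) gives 303 min, worse by 164.
Swapping Ember↔Brightly (Ember→Machine M7 100 min, Brightly→Machine M4 54 min) adds 93.

Minimum total: 139 min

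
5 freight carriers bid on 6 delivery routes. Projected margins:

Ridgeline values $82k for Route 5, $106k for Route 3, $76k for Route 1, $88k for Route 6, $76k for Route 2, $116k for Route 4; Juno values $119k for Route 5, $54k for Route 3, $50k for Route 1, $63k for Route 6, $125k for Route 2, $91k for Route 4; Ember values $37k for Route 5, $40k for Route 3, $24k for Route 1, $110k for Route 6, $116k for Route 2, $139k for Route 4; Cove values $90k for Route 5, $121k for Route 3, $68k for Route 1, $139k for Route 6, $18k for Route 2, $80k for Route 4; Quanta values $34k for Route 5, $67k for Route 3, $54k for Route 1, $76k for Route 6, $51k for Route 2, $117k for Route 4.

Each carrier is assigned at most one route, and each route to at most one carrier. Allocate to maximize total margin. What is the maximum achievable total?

Max total: $597k

Treat this as an assignment problem: match each carrier to one route.
Optimal: Ridgeline→Route 3 ($106k), Juno→Route 5 ($119k), Ember→Route 2 ($116k), Cove→Route 6 ($139k), Quanta→Route 4 ($117k) — total 106+119+116+139+117 = $597k.
Column-greedy (each route in turn goes to its best remaining carrier) gives $477k, worse by 120.
Next-best assignment: Ridgeline→Route 1, Juno→Route 5, Ember→Route 2, Cove→Route 6, Quanta→Route 4 = $567k.
Swapping Cove↔Juno (Cove→Route 5 $90k, Juno→Route 6 $63k) loses 105.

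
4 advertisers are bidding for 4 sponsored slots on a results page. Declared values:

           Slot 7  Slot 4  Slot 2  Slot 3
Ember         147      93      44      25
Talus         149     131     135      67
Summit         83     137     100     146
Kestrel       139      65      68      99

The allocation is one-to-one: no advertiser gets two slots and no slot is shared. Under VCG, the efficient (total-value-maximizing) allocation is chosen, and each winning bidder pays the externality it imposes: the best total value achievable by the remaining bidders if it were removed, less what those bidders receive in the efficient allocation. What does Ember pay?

Ember pays $49.

Efficient allocation: Ember→Slot 7 ($147), Talus→Slot 2 ($135), Summit→Slot 4 ($137), Kestrel→Slot 3 ($99); total welfare W = $518.
Ember receives Slot 7 at value $147, so the others get W − 147 = $371.
Without Ember: best allocation of the remaining 3 bidders over all 4 slots is Talus→Slot 2 ($135), Summit→Slot 3 ($146), Kestrel→Slot 7 ($139), total $420.
VCG payment = (others' best without Ember) − (others' welfare with Ember) = 420 − 371 = $49.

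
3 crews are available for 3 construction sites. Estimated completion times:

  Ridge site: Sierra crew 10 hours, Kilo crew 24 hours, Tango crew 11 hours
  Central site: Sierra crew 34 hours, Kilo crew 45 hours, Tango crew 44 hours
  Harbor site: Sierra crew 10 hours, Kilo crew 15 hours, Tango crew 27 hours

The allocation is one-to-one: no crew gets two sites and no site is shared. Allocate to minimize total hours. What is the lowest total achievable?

This is the linear assignment problem.
Optimal: Sierra crew→Central site (34 hours), Kilo crew→Harbor site (15 hours), Tango crew→Ridge site (11 hours) — total 34+15+11 = 60 hours.
Min-entry greedy (repeatedly take the single cheapest remaining cell) gives 69 hours, worse by 9.
Next-best assignment: Sierra crew→Harbor site, Kilo crew→Central site, Tango crew→Ridge site = 66 hours.
Swapping Kilo crew↔Tango crew (Kilo crew→Ridge site 24 hours, Tango crew→Harbor site 27 hours) adds 25.

Min total: 60 hours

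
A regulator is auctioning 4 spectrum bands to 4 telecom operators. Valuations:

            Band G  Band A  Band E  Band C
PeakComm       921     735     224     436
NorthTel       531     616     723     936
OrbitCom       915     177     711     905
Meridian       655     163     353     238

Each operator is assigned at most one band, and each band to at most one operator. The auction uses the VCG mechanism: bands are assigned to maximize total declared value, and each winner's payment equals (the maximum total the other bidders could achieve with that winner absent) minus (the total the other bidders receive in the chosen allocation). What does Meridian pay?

Efficient allocation: PeakComm→Band A ($735M), NorthTel→Band C ($936M), OrbitCom→Band E ($711M), Meridian→Band G ($655M); total welfare W = $3037M.
Meridian receives Band G at value $655M, so the others get W − 655 = $2382M.
Without Meridian: best allocation of the remaining 3 bidders over all 4 bands is PeakComm→Band A ($735M), NorthTel→Band C ($936M), OrbitCom→Band G ($915M), total $2586M.
VCG payment = (others' best without Meridian) − (others' welfare with Meridian) = 2586 − 2382 = $204M.

Meridian pays $204M.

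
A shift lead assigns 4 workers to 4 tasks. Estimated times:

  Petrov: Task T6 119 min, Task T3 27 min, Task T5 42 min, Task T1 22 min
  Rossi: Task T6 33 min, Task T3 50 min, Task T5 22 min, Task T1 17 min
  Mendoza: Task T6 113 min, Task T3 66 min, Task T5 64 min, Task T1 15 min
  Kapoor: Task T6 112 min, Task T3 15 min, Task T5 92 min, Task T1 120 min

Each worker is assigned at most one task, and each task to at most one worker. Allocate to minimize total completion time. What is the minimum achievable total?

Optimal: Petrov→Task T5 (42 min), Rossi→Task T6 (33 min), Mendoza→Task T1 (15 min), Kapoor→Task T3 (15 min) — total 42+33+15+15 = 105 min.
Min-entry greedy (repeatedly take the single cheapest remaining cell) gives 171 min, worse by 66.
Swapping Kapoor↔Petrov (Kapoor→Task T5 92 min, Petrov→Task T3 27 min) adds 62.
Every other assignment is strictly worse.

Min total: 105 min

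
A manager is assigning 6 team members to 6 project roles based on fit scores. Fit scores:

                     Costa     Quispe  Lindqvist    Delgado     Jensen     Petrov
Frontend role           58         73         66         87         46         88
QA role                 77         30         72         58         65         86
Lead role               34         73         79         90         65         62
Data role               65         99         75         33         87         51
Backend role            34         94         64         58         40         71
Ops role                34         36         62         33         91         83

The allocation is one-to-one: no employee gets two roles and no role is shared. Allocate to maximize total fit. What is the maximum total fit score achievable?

Optimal: Costa→QA role (77 pts), Quispe→Backend role (94 pts), Lindqvist→Data role (75 pts), Delgado→Lead role (90 pts), Jensen→Ops role (91 pts), Petrov→Frontend role (88 pts) — total 77+94+75+90+91+88 = 515 pts.
Row-greedy (each employee in turn takes its best remaining role) gives 504 pts, worse by 11.
Next-best assignment: Costa→QA role, Quispe→Data role, Lindqvist→Backend role, Delgado→Lead role, Jensen→Ops role, Petrov→Frontend role = 509 pts.
Checked against all permutations: 515 pts is optimal.

Maximum total: 515 pts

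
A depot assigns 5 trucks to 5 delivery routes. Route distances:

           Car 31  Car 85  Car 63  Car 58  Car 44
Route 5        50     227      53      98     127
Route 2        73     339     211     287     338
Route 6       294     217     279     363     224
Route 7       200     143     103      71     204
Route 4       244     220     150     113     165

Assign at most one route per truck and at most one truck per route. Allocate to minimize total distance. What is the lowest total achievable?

Min total: 579 km

Optimal: Car 31→Route 2 (73 km), Car 85→Route 6 (217 km), Car 63→Route 5 (53 km), Car 58→Route 7 (71 km), Car 44→Route 4 (165 km) — total 73+217+53+71+165 = 579 km.
Min-entry greedy (repeatedly take the single cheapest remaining cell) gives 826 km, worse by 247.
Next-best assignment: Car 31→Route 2, Car 85→Route 7, Car 63→Route 5, Car 58→Route 4, Car 44→Route 6 = 606 km.
Swapping Car 58↔Car 85 (Car 58→Route 6 363 km, Car 85→Route 7 143 km) adds 218.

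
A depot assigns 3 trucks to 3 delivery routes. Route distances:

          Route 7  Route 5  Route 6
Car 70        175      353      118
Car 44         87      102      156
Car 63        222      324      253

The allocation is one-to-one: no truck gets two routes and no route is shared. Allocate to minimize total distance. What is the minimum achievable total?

Optimal: Car 70→Route 6 (118 km), Car 44→Route 5 (102 km), Car 63→Route 7 (222 km) — total 118+102+222 = 442 km.
Column-greedy (each route in turn goes to its cheapest remaining truck) gives 529 km, worse by 87.

Min total: 442 km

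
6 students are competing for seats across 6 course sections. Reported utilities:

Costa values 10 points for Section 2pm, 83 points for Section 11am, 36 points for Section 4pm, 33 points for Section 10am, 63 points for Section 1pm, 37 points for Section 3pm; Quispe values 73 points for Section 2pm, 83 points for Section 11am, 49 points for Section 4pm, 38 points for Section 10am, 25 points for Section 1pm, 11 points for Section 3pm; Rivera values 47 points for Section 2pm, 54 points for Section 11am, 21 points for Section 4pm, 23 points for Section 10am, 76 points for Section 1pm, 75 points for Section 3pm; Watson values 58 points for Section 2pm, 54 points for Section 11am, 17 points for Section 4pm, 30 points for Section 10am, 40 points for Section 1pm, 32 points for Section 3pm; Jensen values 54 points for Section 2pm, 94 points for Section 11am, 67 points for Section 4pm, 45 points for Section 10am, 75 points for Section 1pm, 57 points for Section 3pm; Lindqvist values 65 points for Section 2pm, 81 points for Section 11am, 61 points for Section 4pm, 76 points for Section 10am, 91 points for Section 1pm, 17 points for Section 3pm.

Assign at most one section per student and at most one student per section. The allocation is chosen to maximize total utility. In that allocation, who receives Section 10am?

Lindqvist receives Section 10am.

Optimal: Costa→Section 1pm (63 points), Quispe→Section 11am (83 points), Rivera→Section 3pm (75 points), Watson→Section 2pm (58 points), Jensen→Section 4pm (67 points), Lindqvist→Section 10am (76 points) — total 63+83+75+58+67+76 = 422 points.
Row-greedy (each student in turn takes its best remaining section) gives 407 points, worse by 15.
Swapping Quispe↔Jensen (Quispe→Section 4pm 49 points, Jensen→Section 11am 94 points) loses 7.
No other one-to-one assignment exceeds 422 points.
Lindqvist's own top section is Section 1pm (91 points), but forcing Lindqvist→Section 1pm and reassigning the rest optimally gives only 419 points — worse by 3.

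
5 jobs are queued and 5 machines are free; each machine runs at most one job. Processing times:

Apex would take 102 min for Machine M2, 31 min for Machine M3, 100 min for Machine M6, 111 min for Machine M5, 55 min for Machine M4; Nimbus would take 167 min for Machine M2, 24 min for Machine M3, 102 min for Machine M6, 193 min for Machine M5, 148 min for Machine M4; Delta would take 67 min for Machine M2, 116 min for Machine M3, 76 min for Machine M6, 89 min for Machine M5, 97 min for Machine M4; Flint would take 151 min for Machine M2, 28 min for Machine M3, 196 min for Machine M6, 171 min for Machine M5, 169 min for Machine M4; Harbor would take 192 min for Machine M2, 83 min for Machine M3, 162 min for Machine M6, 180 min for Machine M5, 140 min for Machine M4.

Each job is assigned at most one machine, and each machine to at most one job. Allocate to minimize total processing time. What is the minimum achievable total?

Optimal: Apex→Machine M4 (55 min), Nimbus→Machine M6 (102 min), Delta→Machine M2 (67 min), Flint→Machine M3 (28 min), Harbor→Machine M5 (180 min) — total 55+102+67+28+180 = 432 min.
Min-entry greedy (repeatedly take the single cheapest remaining cell) gives 479 min, worse by 47.
Swapping Harbor↔Nimbus (Harbor→Machine M6 162 min, Nimbus→Machine M5 193 min) adds 73.

Min total: 432 min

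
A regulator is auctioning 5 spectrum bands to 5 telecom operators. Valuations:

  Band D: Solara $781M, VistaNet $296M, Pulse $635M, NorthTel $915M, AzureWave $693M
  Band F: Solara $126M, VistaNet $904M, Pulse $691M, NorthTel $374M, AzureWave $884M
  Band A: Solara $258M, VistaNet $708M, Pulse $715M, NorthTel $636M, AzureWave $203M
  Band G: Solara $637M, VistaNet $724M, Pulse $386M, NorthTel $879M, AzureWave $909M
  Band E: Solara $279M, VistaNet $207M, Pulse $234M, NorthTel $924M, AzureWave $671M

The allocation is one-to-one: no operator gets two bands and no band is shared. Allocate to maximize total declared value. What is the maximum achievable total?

Optimal: Solara→Band D ($781M), VistaNet→Band F ($904M), Pulse→Band A ($715M), NorthTel→Band E ($924M), AzureWave→Band G ($909M) — total 781+904+715+924+909 = $4233M.
Next-best assignment: Solara→Band D, VistaNet→Band G, Pulse→Band A, NorthTel→Band E, AzureWave→Band F = $4028M.
Checked against all permutations: $4233M is optimal.

Maximum total: $4233M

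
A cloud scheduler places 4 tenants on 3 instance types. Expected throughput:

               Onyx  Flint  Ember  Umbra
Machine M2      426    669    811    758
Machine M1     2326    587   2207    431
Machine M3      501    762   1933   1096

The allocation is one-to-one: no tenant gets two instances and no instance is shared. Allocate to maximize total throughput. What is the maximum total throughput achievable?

Max total: 5017 ops/s

Optimal: Umbra→Machine M2 (758 ops/s), Onyx→Machine M1 (2326 ops/s), Ember→Machine M3 (1933 ops/s) — total 758+2326+1933 = 5017 ops/s.
Column-greedy (each instance in turn goes to its best remaining tenant) gives 4233 ops/s, worse by 784.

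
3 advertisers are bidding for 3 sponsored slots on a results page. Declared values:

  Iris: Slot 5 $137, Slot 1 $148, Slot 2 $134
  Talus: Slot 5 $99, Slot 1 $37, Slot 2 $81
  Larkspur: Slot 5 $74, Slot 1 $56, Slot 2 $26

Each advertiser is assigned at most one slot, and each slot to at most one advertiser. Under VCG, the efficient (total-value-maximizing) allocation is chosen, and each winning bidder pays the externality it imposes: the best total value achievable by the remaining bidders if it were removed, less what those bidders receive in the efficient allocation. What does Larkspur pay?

Efficient allocation: Iris→Slot 1 ($148), Talus→Slot 2 ($81), Larkspur→Slot 5 ($74); total welfare W = $303.
Larkspur receives Slot 5 at value $74, so the others get W − 74 = $229.
Without Larkspur: best allocation of the remaining 2 bidders over all 3 slots is Iris→Slot 1 ($148), Talus→Slot 5 ($99), total $247.
VCG payment = (others' best without Larkspur) − (others' welfare with Larkspur) = 247 − 229 = $18.

Larkspur pays $18.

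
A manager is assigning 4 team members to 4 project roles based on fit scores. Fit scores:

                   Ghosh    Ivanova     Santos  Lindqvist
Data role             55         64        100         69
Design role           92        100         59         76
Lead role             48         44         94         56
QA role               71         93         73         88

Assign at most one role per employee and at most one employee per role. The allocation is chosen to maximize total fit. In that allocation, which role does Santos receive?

Santos receives Lead role.

Treat this as an assignment problem: match each employee to one role.
Optimal: Ghosh→Design role (92 pts), Ivanova→QA role (93 pts), Santos→Lead role (94 pts), Lindqvist→Data role (69 pts) — total 92+93+94+69 = 348 pts.
Column-greedy (each role in turn goes to its best remaining employee) gives 327 pts, worse by 21.
Swapping Lindqvist↔Santos (Lindqvist→Lead role 56 pts, Santos→Data role 100 pts) loses 7.
Santos's own top role is Data role (100 pts), but forcing Santos→Data role and reassigning the rest optimally gives only 341 pts — worse by 7.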